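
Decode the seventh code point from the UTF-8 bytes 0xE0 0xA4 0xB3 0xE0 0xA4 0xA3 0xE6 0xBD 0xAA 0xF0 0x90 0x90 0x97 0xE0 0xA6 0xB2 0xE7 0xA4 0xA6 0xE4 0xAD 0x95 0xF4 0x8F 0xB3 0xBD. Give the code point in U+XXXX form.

Offset 0: leading byte 0xE0 = 11100000 → 3-byte char #1 = E0 A4 B3.
Offset 3: leading byte 0xE0 = 11100000 → 3-byte char #2 = E0 A4 A3.
Offset 6: leading byte 0xE6 = 11100110 → 3-byte char #3 = E6 BD AA.
Offset 9: leading byte 0xF0 = 11110000 → 4-byte char #4 = F0 90 90 97.
Offset 13: leading byte 0xE0 = 11100000 → 3-byte char #5 = E0 A6 B2.
Offset 16: leading byte 0xE7 = 11100111 → 3-byte char #6 = E7 A4 A6.
Offset 19: leading byte 0xE4 = 11100100 → 3-byte char #7 = E4 AD 95.
Leading byte 0xE4 = 11100100 matches 1110xxxx → 3-byte sequence.
Byte 1: 0xE4 = 11100100, payload 0100 (4 bits).
Byte 2: 0xAD = 10101101 (10xxxxxx ✓), payload 101101.
Byte 3: 0x95 = 10010101 (10xxxxxx ✓), payload 010101.
Concatenate: 0100101101010101 = 0x4B55 (16 bits → U+4B55).

U+4B55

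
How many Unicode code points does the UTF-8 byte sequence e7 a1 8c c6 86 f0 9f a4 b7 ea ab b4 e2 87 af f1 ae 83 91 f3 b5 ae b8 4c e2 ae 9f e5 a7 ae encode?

Byte at offset 0: 0xE7 = 11100111 → 3-byte char (#1). Advance 3.
Byte at offset 3: 0xC6 = 11000110 → 2-byte char (#2). Advance 2.
Byte at offset 5: 0xF0 = 11110000 → 4-byte char (#3). Advance 4.
Byte at offset 9: 0xEA = 11101010 → 3-byte char (#4). Advance 3.
Byte at offset 12: 0xE2 = 11100010 → 3-byte char (#5). Advance 3.
Byte at offset 15: 0xF1 = 11110001 → 4-byte char (#6). Advance 4.
Byte at offset 19: 0xF3 = 11110011 → 4-byte char (#7). Advance 4.
Byte at offset 23: 0x4C = 01001100 → 1-byte char (#8). Advance 1.
Byte at offset 24: 0xE2 = 11100010 → 3-byte char (#9). Advance 3.
Byte at offset 27: 0xE5 = 11100101 → 3-byte char (#10). Advance 3.
Reached end at offset 30 after 10 code points.

10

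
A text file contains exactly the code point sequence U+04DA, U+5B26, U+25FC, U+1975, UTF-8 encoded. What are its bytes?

U+04DA: 2-byte form → D3 9A.
U+5B26: 3-byte form → E5 AC A6.
U+25FC: 3-byte form → E2 97 BC.
U+1975: 3-byte form → E1 A5 B5.
Concatenated (11 bytes): D3 9A E5 AC A6 E2 97 BC E1 A5 B5.

D3 9A E5 AC A6 E2 97 BC E1 A5 B5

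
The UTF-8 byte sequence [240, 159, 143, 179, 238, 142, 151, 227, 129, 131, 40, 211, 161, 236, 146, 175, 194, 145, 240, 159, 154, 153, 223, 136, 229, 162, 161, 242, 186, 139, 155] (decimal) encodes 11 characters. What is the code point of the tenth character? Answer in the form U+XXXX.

U+58A1

Offset 0: leading byte 0xF0 = 11110000 → 4-byte char #1 = F0 9F 8F B3.
Offset 4: leading byte 0xEE = 11101110 → 3-byte char #2 = EE 8E 97.
Offset 7: leading byte 0xE3 = 11100011 → 3-byte char #3 = E3 81 83.
Offset 10: leading byte 0x28 = 00101000 → 1-byte char #4 = 28.
Offset 11: leading byte 0xD3 = 11010011 → 2-byte char #5 = D3 A1.
Offset 13: leading byte 0xEC = 11101100 → 3-byte char #6 = EC 92 AF.
Offset 16: leading byte 0xC2 = 11000010 → 2-byte char #7 = C2 91.
Offset 18: leading byte 0xF0 = 11110000 → 4-byte char #8 = F0 9F 9A 99.
Offset 22: leading byte 0xDF = 11011111 → 2-byte char #9 = DF 88.
Offset 24: leading byte 0xE5 = 11100101 → 3-byte char #10 = E5 A2 A1.
Leading byte 0xE5 = 11100101 matches 1110xxxx → 3-byte sequence.
Byte 1: 0xE5 = 11100101, payload 0101 (4 bits).
Byte 2: 0xA2 = 10100010 (10xxxxxx ✓), payload 100010.
Byte 3: 0xA1 = 10100001 (10xxxxxx ✓), payload 100001.
Concatenate: 0101100010100001 = 0x58A1 (16 bits → U+58A1).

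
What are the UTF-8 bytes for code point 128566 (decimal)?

U+1F636 = 0x1F636 = 128566 decimal. In range U+10000–U+10FFFF → 4-byte form: 11110xxx 10xxxxxx 10xxxxxx 10xxxxxx.
Binary (21 bits): 000011111011000110110.
Split 3+6+6+6: 000 | 011111 | 011000 | 110110.
Byte 1: 11110000 = 0xF0.
Byte 2: 10011111 = 0x9F.
Byte 3: 10011000 = 0x98.
Byte 4: 10110110 = 0xB6.

F0 9F 98 B6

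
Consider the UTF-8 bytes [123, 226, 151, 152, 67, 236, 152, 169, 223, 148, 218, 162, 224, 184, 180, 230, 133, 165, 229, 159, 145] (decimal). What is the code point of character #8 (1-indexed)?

U+6165

Offset 0: leading byte 0x7B = 01111011 → 1-byte char #1 = 7B.
Offset 1: leading byte 0xE2 = 11100010 → 3-byte char #2 = E2 97 98.
Offset 4: leading byte 0x43 = 01000011 → 1-byte char #3 = 43.
Offset 5: leading byte 0xEC = 11101100 → 3-byte char #4 = EC 98 A9.
Offset 8: leading byte 0xDF = 11011111 → 2-byte char #5 = DF 94.
Offset 10: leading byte 0xDA = 11011010 → 2-byte char #6 = DA A2.
Offset 12: leading byte 0xE0 = 11100000 → 3-byte char #7 = E0 B8 B4.
Offset 15: leading byte 0xE6 = 11100110 → 3-byte char #8 = E6 85 A5.
Leading byte 0xE6 = 11100110 matches 1110xxxx → 3-byte sequence.
Byte 1: 0xE6 = 11100110, payload 0110 (4 bits).
Byte 2: 0x85 = 10000101 (10xxxxxx ✓), payload 000101.
Byte 3: 0xA5 = 10100101 (10xxxxxx ✓), payload 100101.
Concatenate: 0110000101100101 = 0x6165 (16 bits → U+6165).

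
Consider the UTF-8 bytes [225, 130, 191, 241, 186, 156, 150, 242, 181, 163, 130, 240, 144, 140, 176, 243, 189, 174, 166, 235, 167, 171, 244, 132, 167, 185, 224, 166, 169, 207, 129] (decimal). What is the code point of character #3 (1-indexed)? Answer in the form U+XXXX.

U+B58C2

Offset 0: leading byte 0xE1 = 11100001 → 3-byte char #1 = E1 82 BF.
Offset 3: leading byte 0xF1 = 11110001 → 4-byte char #2 = F1 BA 9C 96.
Offset 7: leading byte 0xF2 = 11110010 → 4-byte char #3 = F2 B5 A3 82.
Leading byte 0xF2 = 11110010 matches 11110xxx → 4-byte sequence.
Byte 1: 0xF2 = 11110010, payload 010 (3 bits).
Byte 2: 0xB5 = 10110101 (10xxxxxx ✓), payload 110101.
Byte 3: 0xA3 = 10100011 (10xxxxxx ✓), payload 100011.
Byte 4: 0x82 = 10000010 (10xxxxxx ✓), payload 000010.
Concatenate: 010110101100011000010 = 0xB58C2 (21 bits → U+B58C2).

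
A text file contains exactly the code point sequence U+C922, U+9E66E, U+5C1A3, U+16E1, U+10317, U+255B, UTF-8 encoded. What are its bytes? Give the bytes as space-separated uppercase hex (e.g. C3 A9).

EC A4 A2 F2 9E 99 AE F1 9C 86 A3 E1 9B A1 F0 90 8C 97 E2 95 9B

U+C922: 3-byte form → EC A4 A2.
U+9E66E: 4-byte form → F2 9E 99 AE.
U+5C1A3: 4-byte form → F1 9C 86 A3.
U+16E1: 3-byte form → E1 9B A1.
U+10317: 4-byte form → F0 90 8C 97.
U+255B: 3-byte form → E2 95 9B.
Concatenated (21 bytes): EC A4 A2 F2 9E 99 AE F1 9C 86 A3 E1 9B A1 F0 90 8C 97 E2 95 9B.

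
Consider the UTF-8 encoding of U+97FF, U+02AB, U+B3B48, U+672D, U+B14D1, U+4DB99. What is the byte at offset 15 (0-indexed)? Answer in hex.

0x91

U+97FF → 3-byte form E9 9F BF at offsets 0–2.
U+02AB → 2-byte form CA AB at offsets 3–4.
U+B3B48 → 4-byte form F2 B3 AD 88 at offsets 5–8.
U+672D → 3-byte form E6 9C AD at offsets 9–11.
U+B14D1 → 4-byte form F2 B1 93 91 at offsets 12–15.
Offset 15 falls in char 5's range; it's byte 4 of F2 B1 93 91 = 0x91.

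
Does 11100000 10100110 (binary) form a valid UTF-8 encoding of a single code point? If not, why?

Leading byte 0xE0 = 11100000 → 3-byte form, but only 2 bytes are present.

invalid (sequence truncated)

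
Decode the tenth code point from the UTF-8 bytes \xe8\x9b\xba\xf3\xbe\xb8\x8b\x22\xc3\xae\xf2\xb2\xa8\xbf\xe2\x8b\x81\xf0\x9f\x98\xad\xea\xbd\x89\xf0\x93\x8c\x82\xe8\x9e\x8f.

U+878F

Offset 0: leading byte 0xE8 = 11101000 → 3-byte char #1 = E8 9B BA.
Offset 3: leading byte 0xF3 = 11110011 → 4-byte char #2 = F3 BE B8 8B.
Offset 7: leading byte 0x22 = 00100010 → 1-byte char #3 = 22.
Offset 8: leading byte 0xC3 = 11000011 → 2-byte char #4 = C3 AE.
Offset 10: leading byte 0xF2 = 11110010 → 4-byte char #5 = F2 B2 A8 BF.
Offset 14: leading byte 0xE2 = 11100010 → 3-byte char #6 = E2 8B 81.
Offset 17: leading byte 0xF0 = 11110000 → 4-byte char #7 = F0 9F 98 AD.
Offset 21: leading byte 0xEA = 11101010 → 3-byte char #8 = EA BD 89.
Offset 24: leading byte 0xF0 = 11110000 → 4-byte char #9 = F0 93 8C 82.
Offset 28: leading byte 0xE8 = 11101000 → 3-byte char #10 = E8 9E 8F.
Leading byte 0xE8 = 11101000 matches 1110xxxx → 3-byte sequence.
Byte 1: 0xE8 = 11101000, payload 1000 (4 bits).
Byte 2: 0x9E = 10011110 (10xxxxxx ✓), payload 011110.
Byte 3: 0x8F = 10001111 (10xxxxxx ✓), payload 001111.
Concatenate: 1000011110001111 = 0x878F (16 bits → U+878F).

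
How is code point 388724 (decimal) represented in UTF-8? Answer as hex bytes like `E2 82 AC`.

U+5EE74 = 0x5EE74 = 388724 decimal. In range U+10000–U+10FFFF → 4-byte form: 11110xxx 10xxxxxx 10xxxxxx 10xxxxxx.
Binary (21 bits): 001011110111001110100.
Split 3+6+6+6: 001 | 011110 | 111001 | 110100.
Byte 1: 11110001 = 0xF1.
Byte 2: 10011110 = 0x9E.
Byte 3: 10111001 = 0xB9.
Byte 4: 10110100 = 0xB4.

F1 9E B9 B4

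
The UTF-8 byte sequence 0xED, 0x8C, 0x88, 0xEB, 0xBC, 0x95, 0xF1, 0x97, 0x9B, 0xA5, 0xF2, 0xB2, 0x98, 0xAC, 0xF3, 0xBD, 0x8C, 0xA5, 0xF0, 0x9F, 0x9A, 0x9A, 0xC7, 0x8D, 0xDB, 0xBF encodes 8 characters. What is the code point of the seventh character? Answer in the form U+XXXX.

Offset 0: leading byte 0xED = 11101101 → 3-byte char #1 = ED 8C 88.
Offset 3: leading byte 0xEB = 11101011 → 3-byte char #2 = EB BC 95.
Offset 6: leading byte 0xF1 = 11110001 → 4-byte char #3 = F1 97 9B A5.
Offset 10: leading byte 0xF2 = 11110010 → 4-byte char #4 = F2 B2 98 AC.
Offset 14: leading byte 0xF3 = 11110011 → 4-byte char #5 = F3 BD 8C A5.
Offset 18: leading byte 0xF0 = 11110000 → 4-byte char #6 = F0 9F 9A 9A.
Offset 22: leading byte 0xC7 = 11000111 → 2-byte char #7 = C7 8D.
Leading byte 0xC7 = 11000111 matches 110xxxxx → 2-byte sequence.
Byte 1: 0xC7 = 11000111, payload 00111 (5 bits).
Byte 2: 0x8D = 10001101 (10xxxxxx ✓), payload 001101.
Concatenate: 00111001101 = 0x1CD (11 bits → U+01CD).

U+01CD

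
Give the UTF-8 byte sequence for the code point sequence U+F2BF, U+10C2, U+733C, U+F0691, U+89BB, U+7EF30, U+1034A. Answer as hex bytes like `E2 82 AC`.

U+F2BF: 3-byte form → EF 8A BF.
U+10C2: 3-byte form → E1 83 82.
U+733C: 3-byte form → E7 8C BC.
U+F0691: 4-byte form → F3 B0 9A 91.
U+89BB: 3-byte form → E8 A6 BB.
U+7EF30: 4-byte form → F1 BE BC B0.
U+1034A: 4-byte form → F0 90 8D 8A.
Concatenated (24 bytes): EF 8A BF E1 83 82 E7 8C BC F3 B0 9A 91 E8 A6 BB F1 BE BC B0 F0 90 8D 8A.

EF 8A BF E1 83 82 E7 8C BC F3 B0 9A 91 E8 A6 BB F1 BE BC B0 F0 90 8D 8A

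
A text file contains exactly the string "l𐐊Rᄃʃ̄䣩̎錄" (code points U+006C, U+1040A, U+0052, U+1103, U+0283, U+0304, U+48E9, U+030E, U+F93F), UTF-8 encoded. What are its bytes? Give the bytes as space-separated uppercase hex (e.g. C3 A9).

U+006C: 1-byte form → 6C.
U+1040A: 4-byte form → F0 90 90 8A.
U+0052: 1-byte form → 52.
U+1103: 3-byte form → E1 84 83.
U+0283: 2-byte form → CA 83.
U+0304: 2-byte form → CC 84.
U+48E9: 3-byte form → E4 A3 A9.
U+030E: 2-byte form → CC 8E.
U+F93F: 3-byte form → EF A4 BF.
Concatenated (21 bytes): 6C F0 90 90 8A 52 E1 84 83 CA 83 CC 84 E4 A3 A9 CC 8E EF A4 BF.

6C F0 90 90 8A 52 E1 84 83 CA 83 CC 84 E4 A3 A9 CC 8E EF A4 BF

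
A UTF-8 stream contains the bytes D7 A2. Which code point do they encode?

U+05E2

Leading byte 0xD7 = 11010111 matches 110xxxxx → 2-byte sequence.
Byte 1: 0xD7 = 11010111, payload 10111 (5 bits).
Byte 2: 0xA2 = 10100010 (10xxxxxx ✓), payload 100010.
Concatenate: 10111100010 = 0x5E2 (11 bits → U+05E2).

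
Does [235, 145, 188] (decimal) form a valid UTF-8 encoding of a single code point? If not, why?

valid

Leading byte 0xEB = 11101011 → 3-byte form.
Continuation bytes 0x91=10010001, 0xBC=10111100 all match 10xxxxxx.
Decoded value 0xB47C is ≥ 0x800 (shortest form) and not a surrogate.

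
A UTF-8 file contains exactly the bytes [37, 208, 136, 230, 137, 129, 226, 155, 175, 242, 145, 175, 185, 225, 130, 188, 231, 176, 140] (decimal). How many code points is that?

7

Byte at offset 0: 0x25 = 00100101 → 1-byte char (#1). Advance 1.
Byte at offset 1: 0xD0 = 11010000 → 2-byte char (#2). Advance 2.
Byte at offset 3: 0xE6 = 11100110 → 3-byte char (#3). Advance 3.
Byte at offset 6: 0xE2 = 11100010 → 3-byte char (#4). Advance 3.
Byte at offset 9: 0xF2 = 11110010 → 4-byte char (#5). Advance 4.
Byte at offset 13: 0xE1 = 11100001 → 3-byte char (#6). Advance 3.
Byte at offset 16: 0xE7 = 11100111 → 3-byte char (#7). Advance 3.
Reached end at offset 19 after 7 code points.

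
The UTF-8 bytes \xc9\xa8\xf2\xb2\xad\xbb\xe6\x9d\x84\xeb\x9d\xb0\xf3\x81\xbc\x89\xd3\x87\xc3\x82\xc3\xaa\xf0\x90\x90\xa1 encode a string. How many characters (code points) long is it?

Byte at offset 0: 0xC9 = 11001001 → 2-byte char (#1). Advance 2.
Byte at offset 2: 0xF2 = 11110010 → 4-byte char (#2). Advance 4.
Byte at offset 6: 0xE6 = 11100110 → 3-byte char (#3). Advance 3.
Byte at offset 9: 0xEB = 11101011 → 3-byte char (#4). Advance 3.
Byte at offset 12: 0xF3 = 11110011 → 4-byte char (#5). Advance 4.
Byte at offset 16: 0xD3 = 11010011 → 2-byte char (#6). Advance 2.
Byte at offset 18: 0xC3 = 11000011 → 2-byte char (#7). Advance 2.
Byte at offset 20: 0xC3 = 11000011 → 2-byte char (#8). Advance 2.
Byte at offset 22: 0xF0 = 11110000 → 4-byte char (#9). Advance 4.
Reached end at offset 26 after 9 code points.

9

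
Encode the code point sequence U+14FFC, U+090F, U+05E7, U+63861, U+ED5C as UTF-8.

F0 94 BF BC E0 A4 8F D7 A7 F1 A3 A1 A1 EE B5 9C

U+14FFC: 4-byte form → F0 94 BF BC.
U+090F: 3-byte form → E0 A4 8F.
U+05E7: 2-byte form → D7 A7.
U+63861: 4-byte form → F1 A3 A1 A1.
U+ED5C: 3-byte form → EE B5 9C.
Concatenated (16 bytes): F0 94 BF BC E0 A4 8F D7 A7 F1 A3 A1 A1 EE B5 9C.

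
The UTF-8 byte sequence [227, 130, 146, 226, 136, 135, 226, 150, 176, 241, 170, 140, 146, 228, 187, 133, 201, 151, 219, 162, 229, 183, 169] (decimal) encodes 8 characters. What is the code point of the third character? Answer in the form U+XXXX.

U+25B0

Offset 0: leading byte 0xE3 = 11100011 → 3-byte char #1 = E3 82 92.
Offset 3: leading byte 0xE2 = 11100010 → 3-byte char #2 = E2 88 87.
Offset 6: leading byte 0xE2 = 11100010 → 3-byte char #3 = E2 96 B0.
Leading byte 0xE2 = 11100010 matches 1110xxxx → 3-byte sequence.
Byte 1: 0xE2 = 11100010, payload 0010 (4 bits).
Byte 2: 0x96 = 10010110 (10xxxxxx ✓), payload 010110.
Byte 3: 0xB0 = 10110000 (10xxxxxx ✓), payload 110000.
Concatenate: 0010010110110000 = 0x25B0 (16 bits → U+25B0).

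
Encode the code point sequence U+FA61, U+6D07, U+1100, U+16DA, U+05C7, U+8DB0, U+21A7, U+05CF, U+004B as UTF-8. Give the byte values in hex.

EF A9 A1 E6 B4 87 E1 84 80 E1 9B 9A D7 87 E8 B6 B0 E2 86 A7 D7 8F 4B

U+FA61: 3-byte form → EF A9 A1.
U+6D07: 3-byte form → E6 B4 87.
U+1100: 3-byte form → E1 84 80.
U+16DA: 3-byte form → E1 9B 9A.
U+05C7: 2-byte form → D7 87.
U+8DB0: 3-byte form → E8 B6 B0.
U+21A7: 3-byte form → E2 86 A7.
U+05CF: 2-byte form → D7 8F.
U+004B: 1-byte form → 4B.
Concatenated (23 bytes): EF A9 A1 E6 B4 87 E1 84 80 E1 9B 9A D7 87 E8 B6 B0 E2 86 A7 D7 8F 4B.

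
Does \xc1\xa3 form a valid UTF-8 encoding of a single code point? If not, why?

Leading byte 0xC1 = 11000001 → 2-byte form.
Continuation bytes all match 10xxxxxx. Payload decodes to 0x63.
But 0x63 < 0x80, the minimum for a 2-byte sequence — this is an overlong encoding.

invalid (overlong encoding)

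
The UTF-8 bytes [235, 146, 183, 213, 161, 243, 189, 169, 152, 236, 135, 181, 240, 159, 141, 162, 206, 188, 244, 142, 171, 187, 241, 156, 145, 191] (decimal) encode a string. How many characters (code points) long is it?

Byte at offset 0: 0xEB = 11101011 → 3-byte char (#1). Advance 3.
Byte at offset 3: 0xD5 = 11010101 → 2-byte char (#2). Advance 2.
Byte at offset 5: 0xF3 = 11110011 → 4-byte char (#3). Advance 4.
Byte at offset 9: 0xEC = 11101100 → 3-byte char (#4). Advance 3.
Byte at offset 12: 0xF0 = 11110000 → 4-byte char (#5). Advance 4.
Byte at offset 16: 0xCE = 11001110 → 2-byte char (#6). Advance 2.
Byte at offset 18: 0xF4 = 11110100 → 4-byte char (#7). Advance 4.
Byte at offset 22: 0xF1 = 11110001 → 4-byte char (#8). Advance 4.
Reached end at offset 26 after 8 code points.

8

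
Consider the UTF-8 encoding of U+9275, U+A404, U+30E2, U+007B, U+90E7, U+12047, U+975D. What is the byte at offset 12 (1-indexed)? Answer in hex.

1-indexed offset 12 is 0-indexed offset 11.
U+9275 → 3-byte form E9 89 B5 at offsets 0–2.
U+A404 → 3-byte form EA 90 84 at offsets 3–5.
U+30E2 → 3-byte form E3 83 A2 at offsets 6–8.
U+007B → 1-byte form 7B at offsets 9–9.
U+90E7 → 3-byte form E9 83 A7 at offsets 10–12.
Offset 11 falls in char 5's range; it's byte 2 of E9 83 A7 = 0x83.

0x83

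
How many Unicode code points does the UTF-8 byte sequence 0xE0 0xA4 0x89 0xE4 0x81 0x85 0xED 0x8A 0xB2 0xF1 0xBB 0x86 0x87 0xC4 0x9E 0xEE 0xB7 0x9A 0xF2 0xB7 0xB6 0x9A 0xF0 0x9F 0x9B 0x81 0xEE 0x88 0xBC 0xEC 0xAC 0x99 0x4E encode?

11

Byte at offset 0: 0xE0 = 11100000 → 3-byte char (#1). Advance 3.
Byte at offset 3: 0xE4 = 11100100 → 3-byte char (#2). Advance 3.
Byte at offset 6: 0xED = 11101101 → 3-byte char (#3). Advance 3.
Byte at offset 9: 0xF1 = 11110001 → 4-byte char (#4). Advance 4.
Byte at offset 13: 0xC4 = 11000100 → 2-byte char (#5). Advance 2.
Byte at offset 15: 0xEE = 11101110 → 3-byte char (#6). Advance 3.
Byte at offset 18: 0xF2 = 11110010 → 4-byte char (#7). Advance 4.
Byte at offset 22: 0xF0 = 11110000 → 4-byte char (#8). Advance 4.
Byte at offset 26: 0xEE = 11101110 → 3-byte char (#9). Advance 3.
Byte at offset 29: 0xEC = 11101100 → 3-byte char (#10). Advance 3.
Byte at offset 32: 0x4E = 01001110 → 1-byte char (#11). Advance 1.
Reached end at offset 33 after 11 code points.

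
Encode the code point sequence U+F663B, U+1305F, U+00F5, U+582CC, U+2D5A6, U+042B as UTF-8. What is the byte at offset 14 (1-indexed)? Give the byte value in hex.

1-indexed offset 14 is 0-indexed offset 13.
U+F663B → 4-byte form F3 B6 98 BB at offsets 0–3.
U+1305F → 4-byte form F0 93 81 9F at offsets 4–7.
U+00F5 → 2-byte form C3 B5 at offsets 8–9.
U+582CC → 4-byte form F1 98 8B 8C at offsets 10–13.
Offset 13 falls in char 4's range; it's byte 4 of F1 98 8B 8C = 0x8C.

0x8C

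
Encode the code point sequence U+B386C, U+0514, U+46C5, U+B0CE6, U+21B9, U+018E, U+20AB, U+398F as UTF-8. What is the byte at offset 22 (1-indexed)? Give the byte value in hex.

1-indexed offset 22 is 0-indexed offset 21.
U+B386C → 4-byte form F2 B3 A1 AC at offsets 0–3.
U+0514 → 2-byte form D4 94 at offsets 4–5.
U+46C5 → 3-byte form E4 9B 85 at offsets 6–8.
U+B0CE6 → 4-byte form F2 B0 B3 A6 at offsets 9–12.
U+21B9 → 3-byte form E2 86 B9 at offsets 13–15.
U+018E → 2-byte form C6 8E at offsets 16–17.
U+20AB → 3-byte form E2 82 AB at offsets 18–20.
U+398F → 3-byte form E3 A6 8F at offsets 21–23.
Offset 21 falls in char 8's range; it's byte 1 of E3 A6 8F = 0xE3.

0xE3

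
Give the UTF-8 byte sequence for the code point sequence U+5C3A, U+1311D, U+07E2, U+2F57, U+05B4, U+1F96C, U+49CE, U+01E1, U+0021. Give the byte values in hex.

U+5C3A: 3-byte form → E5 B0 BA.
U+1311D: 4-byte form → F0 93 84 9D.
U+07E2: 2-byte form → DF A2.
U+2F57: 3-byte form → E2 BD 97.
U+05B4: 2-byte form → D6 B4.
U+1F96C: 4-byte form → F0 9F A5 AC.
U+49CE: 3-byte form → E4 A7 8E.
U+01E1: 2-byte form → C7 A1.
U+0021: 1-byte form → 21.
Concatenated (24 bytes): E5 B0 BA F0 93 84 9D DF A2 E2 BD 97 D6 B4 F0 9F A5 AC E4 A7 8E C7 A1 21.

E5 B0 BA F0 93 84 9D DF A2 E2 BD 97 D6 B4 F0 9F A5 AC E4 A7 8E C7 A1 21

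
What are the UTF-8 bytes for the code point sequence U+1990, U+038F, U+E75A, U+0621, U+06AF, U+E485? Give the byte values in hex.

U+1990: 3-byte form → E1 A6 90.
U+038F: 2-byte form → CE 8F.
U+E75A: 3-byte form → EE 9D 9A.
U+0621: 2-byte form → D8 A1.
U+06AF: 2-byte form → DA AF.
U+E485: 3-byte form → EE 92 85.
Concatenated (15 bytes): E1 A6 90 CE 8F EE 9D 9A D8 A1 DA AF EE 92 85.

E1 A6 90 CE 8F EE 9D 9A D8 A1 DA AF EE 92 85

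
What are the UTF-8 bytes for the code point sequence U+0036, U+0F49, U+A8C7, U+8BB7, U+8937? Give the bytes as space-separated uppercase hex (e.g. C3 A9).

36 E0 BD 89 EA A3 87 E8 AE B7 E8 A4 B7

U+0036: 1-byte form → 36.
U+0F49: 3-byte form → E0 BD 89.
U+A8C7: 3-byte form → EA A3 87.
U+8BB7: 3-byte form → E8 AE B7.
U+8937: 3-byte form → E8 A4 B7.
Concatenated (13 bytes): 36 E0 BD 89 EA A3 87 E8 AE B7 E8 A4 B7.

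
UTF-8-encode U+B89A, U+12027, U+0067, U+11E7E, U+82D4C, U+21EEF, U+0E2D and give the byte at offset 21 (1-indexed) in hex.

0xE0

1-indexed offset 21 is 0-indexed offset 20.
U+B89A → 3-byte form EB A2 9A at offsets 0–2.
U+12027 → 4-byte form F0 92 80 A7 at offsets 3–6.
U+0067 → 1-byte form 67 at offsets 7–7.
U+11E7E → 4-byte form F0 91 B9 BE at offsets 8–11.
U+82D4C → 4-byte form F2 82 B5 8C at offsets 12–15.
U+21EEF → 4-byte form F0 A1 BB AF at offsets 16–19.
U+0E2D → 3-byte form E0 B8 AD at offsets 20–22.
Offset 20 falls in char 7's range; it's byte 1 of E0 B8 AD = 0xE0.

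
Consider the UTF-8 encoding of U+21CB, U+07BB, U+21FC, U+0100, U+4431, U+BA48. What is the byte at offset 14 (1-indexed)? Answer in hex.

0xEB

1-indexed offset 14 is 0-indexed offset 13.
U+21CB → 3-byte form E2 87 8B at offsets 0–2.
U+07BB → 2-byte form DE BB at offsets 3–4.
U+21FC → 3-byte form E2 87 BC at offsets 5–7.
U+0100 → 2-byte form C4 80 at offsets 8–9.
U+4431 → 3-byte form E4 90 B1 at offsets 10–12.
U+BA48 → 3-byte form EB A9 88 at offsets 13–15.
Offset 13 falls in char 6's range; it's byte 1 of EB A9 88 = 0xEB.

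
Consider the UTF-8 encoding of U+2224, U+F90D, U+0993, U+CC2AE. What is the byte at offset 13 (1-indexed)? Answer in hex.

1-indexed offset 13 is 0-indexed offset 12.
U+2224 → 3-byte form E2 88 A4 at offsets 0–2.
U+F90D → 3-byte form EF A4 8D at offsets 3–5.
U+0993 → 3-byte form E0 A6 93 at offsets 6–8.
U+CC2AE → 4-byte form F3 8C 8A AE at offsets 9–12.
Offset 12 falls in char 4's range; it's byte 4 of F3 8C 8A AE = 0xAE.

0xAE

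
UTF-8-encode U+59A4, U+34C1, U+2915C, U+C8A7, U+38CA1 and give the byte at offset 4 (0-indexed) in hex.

0x93

U+59A4 → 3-byte form E5 A6 A4 at offsets 0–2.
U+34C1 → 3-byte form E3 93 81 at offsets 3–5.
Offset 4 falls in char 2's range; it's byte 2 of E3 93 81 = 0x93.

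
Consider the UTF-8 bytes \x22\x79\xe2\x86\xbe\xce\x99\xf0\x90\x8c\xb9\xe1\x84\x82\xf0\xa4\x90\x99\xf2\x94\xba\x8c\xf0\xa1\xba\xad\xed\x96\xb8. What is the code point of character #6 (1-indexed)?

U+1102

Offset 0: leading byte 0x22 = 00100010 → 1-byte char #1 = 22.
Offset 1: leading byte 0x79 = 01111001 → 1-byte char #2 = 79.
Offset 2: leading byte 0xE2 = 11100010 → 3-byte char #3 = E2 86 BE.
Offset 5: leading byte 0xCE = 11001110 → 2-byte char #4 = CE 99.
Offset 7: leading byte 0xF0 = 11110000 → 4-byte char #5 = F0 90 8C B9.
Offset 11: leading byte 0xE1 = 11100001 → 3-byte char #6 = E1 84 82.
Leading byte 0xE1 = 11100001 matches 1110xxxx → 3-byte sequence.
Byte 1: 0xE1 = 11100001, payload 0001 (4 bits).
Byte 2: 0x84 = 10000100 (10xxxxxx ✓), payload 000100.
Byte 3: 0x82 = 10000010 (10xxxxxx ✓), payload 000010.
Concatenate: 0001000100000010 = 0x1102 (16 bits → U+1102).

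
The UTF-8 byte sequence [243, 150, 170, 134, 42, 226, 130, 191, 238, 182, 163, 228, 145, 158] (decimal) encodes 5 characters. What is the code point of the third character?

U+20BF

Offset 0: leading byte 0xF3 = 11110011 → 4-byte char #1 = F3 96 AA 86.
Offset 4: leading byte 0x2A = 00101010 → 1-byte char #2 = 2A.
Offset 5: leading byte 0xE2 = 11100010 → 3-byte char #3 = E2 82 BF.
Leading byte 0xE2 = 11100010 matches 1110xxxx → 3-byte sequence.
Byte 1: 0xE2 = 11100010, payload 0010 (4 bits).
Byte 2: 0x82 = 10000010 (10xxxxxx ✓), payload 000010.
Byte 3: 0xBF = 10111111 (10xxxxxx ✓), payload 111111.
Concatenate: 0010000010111111 = 0x20BF (16 bits → U+20BF).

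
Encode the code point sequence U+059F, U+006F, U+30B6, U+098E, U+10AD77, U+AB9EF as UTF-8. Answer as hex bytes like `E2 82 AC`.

D6 9F 6F E3 82 B6 E0 A6 8E F4 8A B5 B7 F2 AB A7 AF

U+059F: 2-byte form → D6 9F.
U+006F: 1-byte form → 6F.
U+30B6: 3-byte form → E3 82 B6.
U+098E: 3-byte form → E0 A6 8E.
U+10AD77: 4-byte form → F4 8A B5 B7.
U+AB9EF: 4-byte form → F2 AB A7 AF.
Concatenated (17 bytes): D6 9F 6F E3 82 B6 E0 A6 8E F4 8A B5 B7 F2 AB A7 AF.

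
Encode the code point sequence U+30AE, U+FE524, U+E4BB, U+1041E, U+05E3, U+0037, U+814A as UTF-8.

U+30AE: 3-byte form → E3 82 AE.
U+FE524: 4-byte form → F3 BE 94 A4.
U+E4BB: 3-byte form → EE 92 BB.
U+1041E: 4-byte form → F0 90 90 9E.
U+05E3: 2-byte form → D7 A3.
U+0037: 1-byte form → 37.
U+814A: 3-byte form → E8 85 8A.
Concatenated (20 bytes): E3 82 AE F3 BE 94 A4 EE 92 BB F0 90 90 9E D7 A3 37 E8 85 8A.

E3 82 AE F3 BE 94 A4 EE 92 BB F0 90 90 9E D7 A3 37 E8 85 8A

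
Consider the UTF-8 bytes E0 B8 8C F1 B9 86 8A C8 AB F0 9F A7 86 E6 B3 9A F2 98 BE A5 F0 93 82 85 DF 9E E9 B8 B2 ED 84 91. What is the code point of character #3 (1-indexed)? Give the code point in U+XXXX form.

U+022B

Offset 0: leading byte 0xE0 = 11100000 → 3-byte char #1 = E0 B8 8C.
Offset 3: leading byte 0xF1 = 11110001 → 4-byte char #2 = F1 B9 86 8A.
Offset 7: leading byte 0xC8 = 11001000 → 2-byte char #3 = C8 AB.
Leading byte 0xC8 = 11001000 matches 110xxxxx → 2-byte sequence.
Byte 1: 0xC8 = 11001000, payload 01000 (5 bits).
Byte 2: 0xAB = 10101011 (10xxxxxx ✓), payload 101011.
Concatenate: 01000101011 = 0x22B (11 bits → U+022B).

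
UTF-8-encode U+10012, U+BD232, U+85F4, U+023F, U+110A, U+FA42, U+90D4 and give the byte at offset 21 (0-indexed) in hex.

U+10012 → 4-byte form F0 90 80 92 at offsets 0–3.
U+BD232 → 4-byte form F2 BD 88 B2 at offsets 4–7.
U+85F4 → 3-byte form E8 97 B4 at offsets 8–10.
U+023F → 2-byte form C8 BF at offsets 11–12.
U+110A → 3-byte form E1 84 8A at offsets 13–15.
U+FA42 → 3-byte form EF A9 82 at offsets 16–18.
U+90D4 → 3-byte form E9 83 94 at offsets 19–21.
Offset 21 falls in char 7's range; it's byte 3 of E9 83 94 = 0x94.

0x94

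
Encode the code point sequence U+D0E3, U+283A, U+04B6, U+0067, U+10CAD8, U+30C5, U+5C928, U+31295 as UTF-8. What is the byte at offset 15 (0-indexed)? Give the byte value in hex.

0x85

U+D0E3 → 3-byte form ED 83 A3 at offsets 0–2.
U+283A → 3-byte form E2 A0 BA at offsets 3–5.
U+04B6 → 2-byte form D2 B6 at offsets 6–7.
U+0067 → 1-byte form 67 at offsets 8–8.
U+10CAD8 → 4-byte form F4 8C AB 98 at offsets 9–12.
U+30C5 → 3-byte form E3 83 85 at offsets 13–15.
Offset 15 falls in char 6's range; it's byte 3 of E3 83 85 = 0x85.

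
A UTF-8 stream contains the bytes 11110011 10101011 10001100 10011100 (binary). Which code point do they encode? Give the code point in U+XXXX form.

U+EB31C

Leading byte 0xF3 = 11110011 matches 11110xxx → 4-byte sequence.
Byte 1: 0xF3 = 11110011, payload 011 (3 bits).
Byte 2: 0xAB = 10101011 (10xxxxxx ✓), payload 101011.
Byte 3: 0x8C = 10001100 (10xxxxxx ✓), payload 001100.
Byte 4: 0x9C = 10011100 (10xxxxxx ✓), payload 011100.
Concatenate: 011101011001100011100 = 0xEB31C (21 bits → U+EB31C).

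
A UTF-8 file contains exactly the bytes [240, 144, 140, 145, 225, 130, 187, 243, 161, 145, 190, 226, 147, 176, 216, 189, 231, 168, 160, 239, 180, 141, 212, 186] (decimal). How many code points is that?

Byte at offset 0: 0xF0 = 11110000 → 4-byte char (#1). Advance 4.
Byte at offset 4: 0xE1 = 11100001 → 3-byte char (#2). Advance 3.
Byte at offset 7: 0xF3 = 11110011 → 4-byte char (#3). Advance 4.
Byte at offset 11: 0xE2 = 11100010 → 3-byte char (#4). Advance 3.
Byte at offset 14: 0xD8 = 11011000 → 2-byte char (#5). Advance 2.
Byte at offset 16: 0xE7 = 11100111 → 3-byte char (#6). Advance 3.
Byte at offset 19: 0xEF = 11101111 → 3-byte char (#7). Advance 3.
Byte at offset 22: 0xD4 = 11010100 → 2-byte char (#8). Advance 2.
Reached end at offset 24 after 8 code points.

8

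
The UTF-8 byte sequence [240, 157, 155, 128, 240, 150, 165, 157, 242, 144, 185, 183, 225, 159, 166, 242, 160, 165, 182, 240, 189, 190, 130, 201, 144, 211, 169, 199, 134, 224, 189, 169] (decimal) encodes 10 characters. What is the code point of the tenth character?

Offset 0: leading byte 0xF0 = 11110000 → 4-byte char #1 = F0 9D 9B 80.
Offset 4: leading byte 0xF0 = 11110000 → 4-byte char #2 = F0 96 A5 9D.
Offset 8: leading byte 0xF2 = 11110010 → 4-byte char #3 = F2 90 B9 B7.
Offset 12: leading byte 0xE1 = 11100001 → 3-byte char #4 = E1 9F A6.
Offset 15: leading byte 0xF2 = 11110010 → 4-byte char #5 = F2 A0 A5 B6.
Offset 19: leading byte 0xF0 = 11110000 → 4-byte char #6 = F0 BD BE 82.
Offset 23: leading byte 0xC9 = 11001001 → 2-byte char #7 = C9 90.
Offset 25: leading byte 0xD3 = 11010011 → 2-byte char #8 = D3 A9.
Offset 27: leading byte 0xC7 = 11000111 → 2-byte char #9 = C7 86.
Offset 29: leading byte 0xE0 = 11100000 → 3-byte char #10 = E0 BD A9.
Leading byte 0xE0 = 11100000 matches 1110xxxx → 3-byte sequence.
Byte 1: 0xE0 = 11100000, payload 0000 (4 bits).
Byte 2: 0xBD = 10111101 (10xxxxxx ✓), payload 111101.
Byte 3: 0xA9 = 10101001 (10xxxxxx ✓), payload 101001.
Concatenate: 0000111101101001 = 0xF69 (16 bits → U+0F69).

U+0F69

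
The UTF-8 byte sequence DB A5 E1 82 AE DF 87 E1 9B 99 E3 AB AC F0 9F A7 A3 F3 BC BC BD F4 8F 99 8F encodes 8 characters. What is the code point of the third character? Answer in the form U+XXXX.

Offset 0: leading byte 0xDB = 11011011 → 2-byte char #1 = DB A5.
Offset 2: leading byte 0xE1 = 11100001 → 3-byte char #2 = E1 82 AE.
Offset 5: leading byte 0xDF = 11011111 → 2-byte char #3 = DF 87.
Leading byte 0xDF = 11011111 matches 110xxxxx → 2-byte sequence.
Byte 1: 0xDF = 11011111, payload 11111 (5 bits).
Byte 2: 0x87 = 10000111 (10xxxxxx ✓), payload 000111.
Concatenate: 11111000111 = 0x7C7 (11 bits → U+07C7).

U+07C7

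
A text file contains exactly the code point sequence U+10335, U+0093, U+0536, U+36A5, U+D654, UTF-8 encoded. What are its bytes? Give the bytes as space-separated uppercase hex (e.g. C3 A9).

U+10335: 4-byte form → F0 90 8C B5.
U+0093: 2-byte form → C2 93.
U+0536: 2-byte form → D4 B6.
U+36A5: 3-byte form → E3 9A A5.
U+D654: 3-byte form → ED 99 94.
Concatenated (14 bytes): F0 90 8C B5 C2 93 D4 B6 E3 9A A5 ED 99 94.

F0 90 8C B5 C2 93 D4 B6 E3 9A A5 ED 99 94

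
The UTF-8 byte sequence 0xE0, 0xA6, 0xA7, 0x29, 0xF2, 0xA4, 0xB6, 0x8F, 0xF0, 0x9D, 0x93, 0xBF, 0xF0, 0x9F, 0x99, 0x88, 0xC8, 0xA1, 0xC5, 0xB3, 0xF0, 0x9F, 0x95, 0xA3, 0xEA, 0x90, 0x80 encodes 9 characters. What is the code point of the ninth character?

U+A400

Offset 0: leading byte 0xE0 = 11100000 → 3-byte char #1 = E0 A6 A7.
Offset 3: leading byte 0x29 = 00101001 → 1-byte char #2 = 29.
Offset 4: leading byte 0xF2 = 11110010 → 4-byte char #3 = F2 A4 B6 8F.
Offset 8: leading byte 0xF0 = 11110000 → 4-byte char #4 = F0 9D 93 BF.
Offset 12: leading byte 0xF0 = 11110000 → 4-byte char #5 = F0 9F 99 88.
Offset 16: leading byte 0xC8 = 11001000 → 2-byte char #6 = C8 A1.
Offset 18: leading byte 0xC5 = 11000101 → 2-byte char #7 = C5 B3.
Offset 20: leading byte 0xF0 = 11110000 → 4-byte char #8 = F0 9F 95 A3.
Offset 24: leading byte 0xEA = 11101010 → 3-byte char #9 = EA 90 80.
Leading byte 0xEA = 11101010 matches 1110xxxx → 3-byte sequence.
Byte 1: 0xEA = 11101010, payload 1010 (4 bits).
Byte 2: 0x90 = 10010000 (10xxxxxx ✓), payload 010000.
Byte 3: 0x80 = 10000000 (10xxxxxx ✓), payload 000000.
Concatenate: 1010010000000000 = 0xA400 (16 bits → U+A400).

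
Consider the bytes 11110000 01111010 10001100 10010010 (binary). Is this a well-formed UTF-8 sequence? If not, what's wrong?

Leading byte 0xF0 = 11110000 → 4-byte form.
Byte 2 is 0x7A = 01111010, which is not 10xxxxxx — expected a continuation byte.

invalid (non-continuation byte where continuation expected)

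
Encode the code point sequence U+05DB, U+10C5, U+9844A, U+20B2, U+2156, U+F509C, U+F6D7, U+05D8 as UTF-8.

D7 9B E1 83 85 F2 98 91 8A E2 82 B2 E2 85 96 F3 B5 82 9C EF 9B 97 D7 98

U+05DB: 2-byte form → D7 9B.
U+10C5: 3-byte form → E1 83 85.
U+9844A: 4-byte form → F2 98 91 8A.
U+20B2: 3-byte form → E2 82 B2.
U+2156: 3-byte form → E2 85 96.
U+F509C: 4-byte form → F3 B5 82 9C.
U+F6D7: 3-byte form → EF 9B 97.
U+05D8: 2-byte form → D7 98.
Concatenated (24 bytes): D7 9B E1 83 85 F2 98 91 8A E2 82 B2 E2 85 96 F3 B5 82 9C EF 9B 97 D7 98.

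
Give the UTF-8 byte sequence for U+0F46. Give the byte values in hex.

E0 BD 86

U+0F46 = 0xF46 = 3910 decimal. In range U+0800–U+FFFF → 3-byte form: 1110xxxx 10xxxxxx 10xxxxxx.
Binary (16 bits): 0000111101000110.
Split 4+6+6: 0000 | 111101 | 000110.
Byte 1: 11100000 = 0xE0.
Byte 2: 10111101 = 0xBD.
Byte 3: 10000110 = 0x86.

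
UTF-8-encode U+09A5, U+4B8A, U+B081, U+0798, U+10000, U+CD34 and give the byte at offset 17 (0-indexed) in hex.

0xB4

U+09A5 → 3-byte form E0 A6 A5 at offsets 0–2.
U+4B8A → 3-byte form E4 AE 8A at offsets 3–5.
U+B081 → 3-byte form EB 82 81 at offsets 6–8.
U+0798 → 2-byte form DE 98 at offsets 9–10.
U+10000 → 4-byte form F0 90 80 80 at offsets 11–14.
U+CD34 → 3-byte form EC B4 B4 at offsets 15–17.
Offset 17 falls in char 6's range; it's byte 3 of EC B4 B4 = 0xB4.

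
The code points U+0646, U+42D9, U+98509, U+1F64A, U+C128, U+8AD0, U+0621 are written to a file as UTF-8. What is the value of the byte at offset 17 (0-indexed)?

U+0646 → 2-byte form D9 86 at offsets 0–1.
U+42D9 → 3-byte form E4 8B 99 at offsets 2–4.
U+98509 → 4-byte form F2 98 94 89 at offsets 5–8.
U+1F64A → 4-byte form F0 9F 99 8A at offsets 9–12.
U+C128 → 3-byte form EC 84 A8 at offsets 13–15.
U+8AD0 → 3-byte form E8 AB 90 at offsets 16–18.
Offset 17 falls in char 6's range; it's byte 2 of E8 AB 90 = 0xAB.

0xAB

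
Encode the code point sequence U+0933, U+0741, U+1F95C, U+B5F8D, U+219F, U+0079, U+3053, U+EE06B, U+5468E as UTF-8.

E0 A4 B3 DD 81 F0 9F A5 9C F2 B5 BE 8D E2 86 9F 79 E3 81 93 F3 AE 81 AB F1 94 9A 8E

U+0933: 3-byte form → E0 A4 B3.
U+0741: 2-byte form → DD 81.
U+1F95C: 4-byte form → F0 9F A5 9C.
U+B5F8D: 4-byte form → F2 B5 BE 8D.
U+219F: 3-byte form → E2 86 9F.
U+0079: 1-byte form → 79.
U+3053: 3-byte form → E3 81 93.
U+EE06B: 4-byte form → F3 AE 81 AB.
U+5468E: 4-byte form → F1 94 9A 8E.
Concatenated (28 bytes): E0 A4 B3 DD 81 F0 9F A5 9C F2 B5 BE 8D E2 86 9F 79 E3 81 93 F3 AE 81 AB F1 94 9A 8E.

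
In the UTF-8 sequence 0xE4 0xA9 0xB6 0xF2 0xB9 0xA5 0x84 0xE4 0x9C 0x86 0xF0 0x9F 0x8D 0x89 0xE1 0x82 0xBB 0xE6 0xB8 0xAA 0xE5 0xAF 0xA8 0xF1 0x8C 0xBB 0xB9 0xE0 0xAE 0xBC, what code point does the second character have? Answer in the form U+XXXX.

U+B9944

Offset 0: leading byte 0xE4 = 11100100 → 3-byte char #1 = E4 A9 B6.
Offset 3: leading byte 0xF2 = 11110010 → 4-byte char #2 = F2 B9 A5 84.
Leading byte 0xF2 = 11110010 matches 11110xxx → 4-byte sequence.
Byte 1: 0xF2 = 11110010, payload 010 (3 bits).
Byte 2: 0xB9 = 10111001 (10xxxxxx ✓), payload 111001.
Byte 3: 0xA5 = 10100101 (10xxxxxx ✓), payload 100101.
Byte 4: 0x84 = 10000100 (10xxxxxx ✓), payload 000100.
Concatenate: 010111001100101000100 = 0xB9944 (21 bits → U+B9944).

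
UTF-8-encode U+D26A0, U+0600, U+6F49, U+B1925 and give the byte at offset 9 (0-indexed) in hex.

U+D26A0 → 4-byte form F3 92 9A A0 at offsets 0–3.
U+0600 → 2-byte form D8 80 at offsets 4–5.
U+6F49 → 3-byte form E6 BD 89 at offsets 6–8.
U+B1925 → 4-byte form F2 B1 A4 A5 at offsets 9–12.
Offset 9 falls in char 4's range; it's byte 1 of F2 B1 A4 A5 = 0xF2.

0xF2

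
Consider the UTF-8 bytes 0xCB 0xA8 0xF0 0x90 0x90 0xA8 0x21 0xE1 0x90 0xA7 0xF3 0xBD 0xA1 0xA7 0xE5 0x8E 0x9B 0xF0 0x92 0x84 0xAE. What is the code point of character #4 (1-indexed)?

U+1427

Offset 0: leading byte 0xCB = 11001011 → 2-byte char #1 = CB A8.
Offset 2: leading byte 0xF0 = 11110000 → 4-byte char #2 = F0 90 90 A8.
Offset 6: leading byte 0x21 = 00100001 → 1-byte char #3 = 21.
Offset 7: leading byte 0xE1 = 11100001 → 3-byte char #4 = E1 90 A7.
Leading byte 0xE1 = 11100001 matches 1110xxxx → 3-byte sequence.
Byte 1: 0xE1 = 11100001, payload 0001 (4 bits).
Byte 2: 0x90 = 10010000 (10xxxxxx ✓), payload 010000.
Byte 3: 0xA7 = 10100111 (10xxxxxx ✓), payload 100111.
Concatenate: 0001010000100111 = 0x1427 (16 bits → U+1427).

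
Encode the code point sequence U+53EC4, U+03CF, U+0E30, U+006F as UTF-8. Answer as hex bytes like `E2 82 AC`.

F1 93 BB 84 CF 8F E0 B8 B0 6F

U+53EC4: 4-byte form → F1 93 BB 84.
U+03CF: 2-byte form → CF 8F.
U+0E30: 3-byte form → E0 B8 B0.
U+006F: 1-byte form → 6F.
Concatenated (10 bytes): F1 93 BB 84 CF 8F E0 B8 B0 6F.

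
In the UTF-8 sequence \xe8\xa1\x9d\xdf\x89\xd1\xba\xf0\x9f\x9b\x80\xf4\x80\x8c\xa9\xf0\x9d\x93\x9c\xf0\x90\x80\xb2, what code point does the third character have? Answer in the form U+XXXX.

Offset 0: leading byte 0xE8 = 11101000 → 3-byte char #1 = E8 A1 9D.
Offset 3: leading byte 0xDF = 11011111 → 2-byte char #2 = DF 89.
Offset 5: leading byte 0xD1 = 11010001 → 2-byte char #3 = D1 BA.
Leading byte 0xD1 = 11010001 matches 110xxxxx → 2-byte sequence.
Byte 1: 0xD1 = 11010001, payload 10001 (5 bits).
Byte 2: 0xBA = 10111010 (10xxxxxx ✓), payload 111010.
Concatenate: 10001111010 = 0x47A (11 bits → U+047A).

U+047A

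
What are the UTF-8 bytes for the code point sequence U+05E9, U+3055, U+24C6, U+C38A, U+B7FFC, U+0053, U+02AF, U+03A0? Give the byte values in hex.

D7 A9 E3 81 95 E2 93 86 EC 8E 8A F2 B7 BF BC 53 CA AF CE A0

U+05E9: 2-byte form → D7 A9.
U+3055: 3-byte form → E3 81 95.
U+24C6: 3-byte form → E2 93 86.
U+C38A: 3-byte form → EC 8E 8A.
U+B7FFC: 4-byte form → F2 B7 BF BC.
U+0053: 1-byte form → 53.
U+02AF: 2-byte form → CA AF.
U+03A0: 2-byte form → CE A0.
Concatenated (20 bytes): D7 A9 E3 81 95 E2 93 86 EC 8E 8A F2 B7 BF BC 53 CA AF CE A0.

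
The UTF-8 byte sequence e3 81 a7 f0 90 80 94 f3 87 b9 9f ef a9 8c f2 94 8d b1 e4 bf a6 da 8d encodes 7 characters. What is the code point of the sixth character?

U+4FE6

Offset 0: leading byte 0xE3 = 11100011 → 3-byte char #1 = E3 81 A7.
Offset 3: leading byte 0xF0 = 11110000 → 4-byte char #2 = F0 90 80 94.
Offset 7: leading byte 0xF3 = 11110011 → 4-byte char #3 = F3 87 B9 9F.
Offset 11: leading byte 0xEF = 11101111 → 3-byte char #4 = EF A9 8C.
Offset 14: leading byte 0xF2 = 11110010 → 4-byte char #5 = F2 94 8D B1.
Offset 18: leading byte 0xE4 = 11100100 → 3-byte char #6 = E4 BF A6.
Leading byte 0xE4 = 11100100 matches 1110xxxx → 3-byte sequence.
Byte 1: 0xE4 = 11100100, payload 0100 (4 bits).
Byte 2: 0xBF = 10111111 (10xxxxxx ✓), payload 111111.
Byte 3: 0xA6 = 10100110 (10xxxxxx ✓), payload 100110.
Concatenate: 0100111111100110 = 0x4FE6 (16 bits → U+4FE6).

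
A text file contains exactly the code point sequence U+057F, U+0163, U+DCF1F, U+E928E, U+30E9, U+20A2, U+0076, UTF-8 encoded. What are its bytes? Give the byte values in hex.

U+057F: 2-byte form → D5 BF.
U+0163: 2-byte form → C5 A3.
U+DCF1F: 4-byte form → F3 9C BC 9F.
U+E928E: 4-byte form → F3 A9 8A 8E.
U+30E9: 3-byte form → E3 83 A9.
U+20A2: 3-byte form → E2 82 A2.
U+0076: 1-byte form → 76.
Concatenated (19 bytes): D5 BF C5 A3 F3 9C BC 9F F3 A9 8A 8E E3 83 A9 E2 82 A2 76.

D5 BF C5 A3 F3 9C BC 9F F3 A9 8A 8E E3 83 A9 E2 82 A2 76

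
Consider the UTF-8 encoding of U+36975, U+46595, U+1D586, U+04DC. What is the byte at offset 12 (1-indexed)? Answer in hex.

0x86

1-indexed offset 12 is 0-indexed offset 11.
U+36975 → 4-byte form F0 B6 A5 B5 at offsets 0–3.
U+46595 → 4-byte form F1 86 96 95 at offsets 4–7.
U+1D586 → 4-byte form F0 9D 96 86 at offsets 8–11.
Offset 11 falls in char 3's range; it's byte 4 of F0 9D 96 86 = 0x86.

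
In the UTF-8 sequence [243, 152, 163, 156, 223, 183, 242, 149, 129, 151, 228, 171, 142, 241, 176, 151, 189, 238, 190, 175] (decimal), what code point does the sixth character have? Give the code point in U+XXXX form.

Offset 0: leading byte 0xF3 = 11110011 → 4-byte char #1 = F3 98 A3 9C.
Offset 4: leading byte 0xDF = 11011111 → 2-byte char #2 = DF B7.
Offset 6: leading byte 0xF2 = 11110010 → 4-byte char #3 = F2 95 81 97.
Offset 10: leading byte 0xE4 = 11100100 → 3-byte char #4 = E4 AB 8E.
Offset 13: leading byte 0xF1 = 11110001 → 4-byte char #5 = F1 B0 97 BD.
Offset 17: leading byte 0xEE = 11101110 → 3-byte char #6 = EE BE AF.
Leading byte 0xEE = 11101110 matches 1110xxxx → 3-byte sequence.
Byte 1: 0xEE = 11101110, payload 1110 (4 bits).
Byte 2: 0xBE = 10111110 (10xxxxxx ✓), payload 111110.
Byte 3: 0xAF = 10101111 (10xxxxxx ✓), payload 101111.
Concatenate: 1110111110101111 = 0xEFAF (16 bits → U+EFAF).

U+EFAF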